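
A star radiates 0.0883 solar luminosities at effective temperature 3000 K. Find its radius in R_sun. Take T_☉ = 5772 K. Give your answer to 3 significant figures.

R/R_☉ = √(L/L_☉) / (T/T_☉)² = √(0.0883) / (0.5198)²
       = 0.2972 / 0.2701 = 1.100.

1.10 R_sun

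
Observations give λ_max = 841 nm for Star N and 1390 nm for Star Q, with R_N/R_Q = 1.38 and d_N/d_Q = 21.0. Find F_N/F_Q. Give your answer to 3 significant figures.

Wien's law: T_N/T_Q = λ_Q/λ_N = 1390/841 = 1.653.
L_N/L_Q = (R_N/R_Q)²(T_N/T_Q)⁴ = (1.38)²(1.653)⁴ = 14.21.
F_N/F_Q = (L_N/L_Q)/(d_N/d_Q)² = 14.21/(21.0)² = 0.03223.

0.0322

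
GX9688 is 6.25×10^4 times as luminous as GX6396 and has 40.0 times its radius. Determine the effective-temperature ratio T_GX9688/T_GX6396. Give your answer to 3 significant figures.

L ∝ R²T⁴ gives T ∝ (L/R²)^(1/4), so
T_GX9688/T_GX6396 = (6.25×10^4 / 40.0²)^(1/4) = (39.06)^(1/4) = 2.500.

2.50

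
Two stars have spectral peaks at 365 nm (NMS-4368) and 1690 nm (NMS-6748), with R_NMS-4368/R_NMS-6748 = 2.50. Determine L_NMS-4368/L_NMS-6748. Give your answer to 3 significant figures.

Wien's law gives T ∝ 1/λ_max, so T_NMS-4368/T_NMS-6748 = λ_NMS-6748/λ_NMS-4368 = 1690/365 = 4.630.
Then L ∝ R²T⁴ gives L_NMS-4368/L_NMS-6748 = (2.50)² × (4.630)⁴ = 6.250 × 459.6 = 2872.

2.87×10^3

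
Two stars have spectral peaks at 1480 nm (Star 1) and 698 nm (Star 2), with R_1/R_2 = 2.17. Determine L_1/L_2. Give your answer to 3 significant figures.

0.233

Wien's law gives T ∝ 1/λ_max, so T_1/T_2 = λ_2/λ_1 = 698/1480 = 0.4716.
Then L ∝ R²T⁴ gives L_1/L_2 = (2.17)² × (0.4716)⁴ = 4.709 × 0.04947 = 0.2330.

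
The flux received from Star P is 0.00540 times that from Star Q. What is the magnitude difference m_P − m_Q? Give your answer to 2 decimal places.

5.67

m_P − m_Q = −2.5 log₁₀(F_P/F_Q) = −2.5 log₁₀(0.00540) = −2.5 × (-2.268) = 5.669.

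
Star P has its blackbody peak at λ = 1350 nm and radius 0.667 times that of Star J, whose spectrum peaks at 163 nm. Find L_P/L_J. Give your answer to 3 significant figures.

9.46×10^-5

Wien's law gives T ∝ 1/λ_max, so T_P/T_J = λ_J/λ_P = 163/1350 = 0.1207.
Then L ∝ R²T⁴ gives L_P/L_J = (0.667)² × (0.1207)⁴ = 0.4449 × 2.125×10^-4 = 9.455×10^-5.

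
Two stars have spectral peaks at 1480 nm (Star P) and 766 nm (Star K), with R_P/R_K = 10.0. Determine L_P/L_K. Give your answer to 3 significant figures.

7.18

Wien's law gives T ∝ 1/λ_max, so T_P/T_K = λ_K/λ_P = 766/1480 = 0.5176.
Then L ∝ R²T⁴ gives L_P/L_K = (10.0)² × (0.5176)⁴ = 100.0 × 0.07176 = 7.176.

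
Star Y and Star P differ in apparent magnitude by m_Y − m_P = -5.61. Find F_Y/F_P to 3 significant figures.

175

F_Y/F_P = 10^(−(m_Y − m_P)/2.5) = 10^(5.61/2.5) = 10^2.244 = 175.4.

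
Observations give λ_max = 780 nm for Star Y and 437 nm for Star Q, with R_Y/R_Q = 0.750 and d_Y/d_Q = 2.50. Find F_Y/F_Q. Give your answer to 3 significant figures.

0.00887

Wien's law: T_Y/T_Q = λ_Q/λ_Y = 437/780 = 0.5603.
L_Y/L_Q = (R_Y/R_Q)²(T_Y/T_Q)⁴ = (0.750)²(0.5603)⁴ = 0.05542.
F_Y/F_Q = (L_Y/L_Q)/(d_Y/d_Q)² = 0.05542/(2.50)² = 0.008867.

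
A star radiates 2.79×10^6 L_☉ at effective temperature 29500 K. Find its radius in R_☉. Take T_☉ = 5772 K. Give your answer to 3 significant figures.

63.9 R_☉

R/R_☉ = √(L/L_☉) / (T/T_☉)² = √(2.79×10^6) / (5.111)²
       = 1670 / 26.12 = 63.95.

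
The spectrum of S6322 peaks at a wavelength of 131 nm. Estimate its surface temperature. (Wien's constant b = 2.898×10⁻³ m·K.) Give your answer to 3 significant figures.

T = b/λ_max = 2.898×10⁻³ / (131×10⁻⁹) = 2.212×10^4 K.

2.21×10^4 K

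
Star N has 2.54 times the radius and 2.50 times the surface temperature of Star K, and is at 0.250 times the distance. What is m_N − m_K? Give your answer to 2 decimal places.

-9.01

L_N/L_K = (2.54)²(2.50)⁴ = 252.0.
F_N/F_K = (L_N/L_K)/(d_N/d_K)² = 252.0/0.06250 = 4032.
m_N − m_K = −2.5 log₁₀(4032) = -9.01.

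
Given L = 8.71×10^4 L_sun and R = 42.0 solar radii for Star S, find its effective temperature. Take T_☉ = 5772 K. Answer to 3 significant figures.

T/T_☉ = (L/L_☉)^(1/4) / (R/R_☉)^(1/2)
T = 5772 × (8.71×10^4)^(1/4) / √(42.0) = 5772 × 17.18 / 6.481 = 1.530×10^4 K.

1.53×10^4 K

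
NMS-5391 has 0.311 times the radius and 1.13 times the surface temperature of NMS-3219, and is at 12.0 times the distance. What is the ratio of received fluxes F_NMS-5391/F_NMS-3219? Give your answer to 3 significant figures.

0.00110

L_NMS-5391/L_NMS-3219 = (R_NMS-5391/R_NMS-3219)²(T_NMS-5391/T_NMS-3219)⁴ = (0.311)² × (1.13)⁴ = 0.1577.
F_NMS-5391/F_NMS-3219 = (L_NMS-5391/L_NMS-3219)/(d_NMS-5391/d_NMS-3219)² = 0.1577 / (12.0)² = 0.001095.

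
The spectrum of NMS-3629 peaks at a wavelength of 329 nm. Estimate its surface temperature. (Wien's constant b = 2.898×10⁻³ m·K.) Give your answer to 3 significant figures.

8.81×10^3 K

T = b/λ_max = 2.898×10⁻³ / (329×10⁻⁹) = 8809 K.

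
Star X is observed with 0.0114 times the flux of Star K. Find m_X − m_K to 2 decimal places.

m_X − m_K = −2.5 log₁₀(F_X/F_K) = −2.5 log₁₀(0.0114) = −2.5 × (-1.943) = 4.858.

4.86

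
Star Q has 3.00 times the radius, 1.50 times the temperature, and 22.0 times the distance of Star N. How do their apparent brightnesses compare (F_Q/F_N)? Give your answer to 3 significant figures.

L_Q/L_N = (R_Q/R_N)²(T_Q/T_N)⁴ = (3.00)² × (1.50)⁴ = 45.56.
F_Q/F_N = (L_Q/L_N)/(d_Q/d_N)² = 45.56 / (22.0)² = 0.09414.

0.0941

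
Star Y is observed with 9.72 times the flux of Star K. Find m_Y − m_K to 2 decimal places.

-2.47

m_Y − m_K = −2.5 log₁₀(F_Y/F_K) = −2.5 log₁₀(9.72) = −2.5 × (0.988) = -2.469.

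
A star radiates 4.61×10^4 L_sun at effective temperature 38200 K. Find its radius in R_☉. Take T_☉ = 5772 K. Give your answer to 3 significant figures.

4.90 R_☉

R/R_☉ = √(L/L_☉) / (T/T_☉)² = √(4.61×10^4) / (6.618)²
       = 214.7 / 43.80 = 4.902.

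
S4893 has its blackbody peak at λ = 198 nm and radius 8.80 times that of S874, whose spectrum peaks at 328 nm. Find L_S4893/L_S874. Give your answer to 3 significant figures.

583

Wien's law gives T ∝ 1/λ_max, so T_S4893/T_S874 = λ_S874/λ_S4893 = 328/198 = 1.657.
Then L ∝ R²T⁴ gives L_S4893/L_S874 = (8.80)² × (1.657)⁴ = 77.44 × 7.531 = 583.2.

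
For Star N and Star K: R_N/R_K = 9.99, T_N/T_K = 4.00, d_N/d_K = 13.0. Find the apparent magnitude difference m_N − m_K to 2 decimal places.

L_N/L_K = (9.99)²(4.00)⁴ = 2.555×10^4.
F_N/F_K = (L_N/L_K)/(d_N/d_K)² = 2.555×10^4/169.0 = 151.2.
m_N − m_K = −2.5 log₁₀(151.2) = -5.45.

-5.45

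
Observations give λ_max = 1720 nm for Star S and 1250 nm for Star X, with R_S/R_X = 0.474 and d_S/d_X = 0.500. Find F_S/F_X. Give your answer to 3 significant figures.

Wien's law: T_S/T_X = λ_X/λ_S = 1250/1720 = 0.7267.
L_S/L_X = (R_S/R_X)²(T_S/T_X)⁴ = (0.474)²(0.7267)⁴ = 0.06267.
F_S/F_X = (L_S/L_X)/(d_S/d_X)² = 0.06267/(0.500)² = 0.2507.

0.251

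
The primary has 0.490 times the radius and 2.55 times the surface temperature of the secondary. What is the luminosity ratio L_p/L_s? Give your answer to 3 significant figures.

10.2

From the Stefan–Boltzmann law, L ∝ R²T⁴, so
L_p/L_s = (R_p/R_s)² (T_p/T_s)⁴ = (0.490)² × (2.55)⁴ = 0.2401 × 42.28 = 10.15.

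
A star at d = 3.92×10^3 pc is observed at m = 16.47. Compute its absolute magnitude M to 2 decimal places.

3.50

M = m − 5 log₁₀(d/10 pc) = 16.47 − 5 log₁₀(3.92×10^3/10)
  = 16.47 − 5 × 2.593 = 16.47 − 12.97 = 3.50.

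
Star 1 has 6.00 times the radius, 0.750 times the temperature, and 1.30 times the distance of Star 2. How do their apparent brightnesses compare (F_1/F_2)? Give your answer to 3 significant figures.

6.74

L_1/L_2 = (R_1/R_2)²(T_1/T_2)⁴ = (6.00)² × (0.750)⁴ = 11.39.
F_1/F_2 = (L_1/L_2)/(d_1/d_2)² = 11.39 / (1.30)² = 6.740.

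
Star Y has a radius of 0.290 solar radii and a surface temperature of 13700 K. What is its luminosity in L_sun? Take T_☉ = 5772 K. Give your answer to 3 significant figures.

L/L_☉ = (R/R_☉)² (T/T_☉)⁴ = (0.290)² × (13700/5772)⁴
       = 0.08410 × (2.374)⁴ = 0.08410 × 31.74 = 2.669.

2.67 L_sun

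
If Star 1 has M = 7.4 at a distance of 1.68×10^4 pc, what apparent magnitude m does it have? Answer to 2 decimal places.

m = M + 5 log₁₀(d/10 pc) = 7.4 + 5 log₁₀(1.68×10^4/10)
  = 7.4 + 5 × 3.225 = 7.4 + 16.13 = 23.53.

23.53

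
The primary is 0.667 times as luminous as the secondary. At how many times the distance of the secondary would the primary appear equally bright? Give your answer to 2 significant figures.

Equal flux requires L_p/d_p² = L_s/d_s², so d_p/d_s = √(L_p/L_s)
= √(0.667) = 0.8167.

0.82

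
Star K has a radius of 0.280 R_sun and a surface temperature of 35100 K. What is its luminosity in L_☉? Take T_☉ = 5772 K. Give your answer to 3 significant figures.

107 L_☉

L/L_☉ = (R/R_☉)² (T/T_☉)⁴ = (0.280)² × (35100/5772)⁴
       = 0.07840 × (6.081)⁴ = 0.07840 × 1367 = 107.2.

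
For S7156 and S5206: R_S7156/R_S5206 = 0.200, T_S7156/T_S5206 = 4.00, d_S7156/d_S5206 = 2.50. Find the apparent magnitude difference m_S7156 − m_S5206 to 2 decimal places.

-0.54

L_S7156/L_S5206 = (0.200)²(4.00)⁴ = 10.24.
F_S7156/F_S5206 = (L_S7156/L_S5206)/(d_S7156/d_S5206)² = 10.24/6.250 = 1.638.
m_S7156 − m_S5206 = −2.5 log₁₀(1.638) = -0.54.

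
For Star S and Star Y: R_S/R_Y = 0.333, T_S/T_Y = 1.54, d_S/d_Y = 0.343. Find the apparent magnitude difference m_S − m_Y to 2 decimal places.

L_S/L_Y = (0.333)²(1.54)⁴ = 0.6237.
F_S/F_Y = (L_S/L_Y)/(d_S/d_Y)² = 0.6237/0.1176 = 5.301.
m_S − m_Y = −2.5 log₁₀(5.301) = -1.81.

-1.81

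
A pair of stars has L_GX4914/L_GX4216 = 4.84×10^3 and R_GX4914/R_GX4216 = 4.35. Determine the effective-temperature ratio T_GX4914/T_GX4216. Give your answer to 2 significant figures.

4.0

L ∝ R²T⁴ gives T ∝ (L/R²)^(1/4), so
T_GX4914/T_GX4216 = (4.84×10^3 / 4.35²)^(1/4) = (255.8)^(1/4) = 3.999.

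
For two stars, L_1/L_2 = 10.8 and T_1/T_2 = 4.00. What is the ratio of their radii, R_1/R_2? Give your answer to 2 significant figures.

L ∝ R²T⁴ gives R ∝ √L / T², so
R_1/R_2 = √(10.8) / (4.00)² = 3.286 / 16.00 = 0.2054.

0.21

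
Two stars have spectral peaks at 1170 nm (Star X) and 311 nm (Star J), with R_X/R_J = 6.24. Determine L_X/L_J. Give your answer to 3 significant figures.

0.194

Wien's law gives T ∝ 1/λ_max, so T_X/T_J = λ_J/λ_X = 311/1170 = 0.2658.
Then L ∝ R²T⁴ gives L_X/L_J = (6.24)² × (0.2658)⁴ = 38.94 × 0.004992 = 0.1944.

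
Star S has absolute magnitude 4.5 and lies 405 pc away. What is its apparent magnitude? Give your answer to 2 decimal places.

m = M + 5 log₁₀(d/10 pc) = 4.5 + 5 log₁₀(405/10)
  = 4.5 + 5 × 1.607 = 4.5 + 8.04 = 12.54.

12.54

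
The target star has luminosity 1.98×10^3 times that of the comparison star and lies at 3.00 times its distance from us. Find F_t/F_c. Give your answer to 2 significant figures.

F = L/(4πd²), so F_t/F_c = (L_t/L_c) / (d_t/d_c)²
= 1.98×10^3 / (3.00)² = 1.98×10^3 / 9.000 = 220.0.

2.2×10^2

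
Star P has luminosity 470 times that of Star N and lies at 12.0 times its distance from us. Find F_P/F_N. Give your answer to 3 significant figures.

F = L/(4πd²), so F_P/F_N = (L_P/L_N) / (d_P/d_N)²
= 470 / (12.0)² = 470 / 144.0 = 3.264.

3.26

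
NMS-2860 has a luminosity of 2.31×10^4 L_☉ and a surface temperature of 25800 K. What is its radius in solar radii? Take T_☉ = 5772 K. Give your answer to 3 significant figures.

7.61 solar radii

R/R_☉ = √(L/L_☉) / (T/T_☉)² = √(2.31×10^4) / (4.470)²
       = 152.0 / 19.98 = 7.607.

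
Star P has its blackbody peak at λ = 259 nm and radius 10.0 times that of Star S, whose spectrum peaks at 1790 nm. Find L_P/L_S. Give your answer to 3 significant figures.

2.28×10^5

Wien's law gives T ∝ 1/λ_max, so T_P/T_S = λ_S/λ_P = 1790/259 = 6.911.
Then L ∝ R²T⁴ gives L_P/L_S = (10.0)² × (6.911)⁴ = 100.0 × 2281 = 2.281×10^5.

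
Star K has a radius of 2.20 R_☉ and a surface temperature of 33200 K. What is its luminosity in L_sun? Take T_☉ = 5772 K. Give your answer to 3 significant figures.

5.30×10^3 L_sun

L/L_☉ = (R/R_☉)² (T/T_☉)⁴ = (2.20)² × (33200/5772)⁴
       = 4.840 × (5.752)⁴ = 4.840 × 1095 = 5298.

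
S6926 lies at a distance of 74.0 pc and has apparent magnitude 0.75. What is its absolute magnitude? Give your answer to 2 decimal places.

-3.60

M = m − 5 log₁₀(d/10 pc) = 0.75 − 5 log₁₀(74.0/10)
  = 0.75 − 5 × 0.869 = 0.75 − 4.35 = -3.60.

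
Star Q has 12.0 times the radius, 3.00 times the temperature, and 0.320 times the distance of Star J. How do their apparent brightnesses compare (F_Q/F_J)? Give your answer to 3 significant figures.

L_Q/L_J = (R_Q/R_J)²(T_Q/T_J)⁴ = (12.0)² × (3.00)⁴ = 1.166×10^4.
F_Q/F_J = (L_Q/L_J)/(d_Q/d_J)² = 1.166×10^4 / (0.320)² = 1.139×10^5.

1.14×10^5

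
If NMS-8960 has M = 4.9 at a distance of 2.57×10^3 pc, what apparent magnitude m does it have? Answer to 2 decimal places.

16.95

m = M + 5 log₁₀(d/10 pc) = 4.9 + 5 log₁₀(2.57×10^3/10)
  = 4.9 + 5 × 2.410 = 4.9 + 12.05 = 16.95.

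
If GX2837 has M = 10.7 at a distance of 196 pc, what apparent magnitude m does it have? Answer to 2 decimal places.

m = M + 5 log₁₀(d/10 pc) = 10.7 + 5 log₁₀(196/10)
  = 10.7 + 5 × 1.292 = 10.7 + 6.46 = 17.16.

17.16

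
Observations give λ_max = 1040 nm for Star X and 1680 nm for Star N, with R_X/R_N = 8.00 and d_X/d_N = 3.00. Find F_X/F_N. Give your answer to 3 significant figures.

48.4

Wien's law: T_X/T_N = λ_N/λ_X = 1680/1040 = 1.615.
L_X/L_N = (R_X/R_N)²(T_X/T_N)⁴ = (8.00)²(1.615)⁴ = 435.8.
F_X/F_N = (L_X/L_N)/(d_X/d_N)² = 435.8/(3.00)² = 48.42.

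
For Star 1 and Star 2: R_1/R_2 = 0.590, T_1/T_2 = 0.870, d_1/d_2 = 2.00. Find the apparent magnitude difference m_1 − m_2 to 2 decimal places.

L_1/L_2 = (0.590)²(0.870)⁴ = 0.1994.
F_1/F_2 = (L_1/L_2)/(d_1/d_2)² = 0.1994/4.000 = 0.04986.
m_1 − m_2 = −2.5 log₁₀(0.04986) = 3.26.

3.26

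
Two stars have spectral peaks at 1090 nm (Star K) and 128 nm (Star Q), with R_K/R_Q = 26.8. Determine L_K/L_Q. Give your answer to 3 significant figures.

0.137

Wien's law gives T ∝ 1/λ_max, so T_K/T_Q = λ_Q/λ_K = 128/1090 = 0.1174.
Then L ∝ R²T⁴ gives L_K/L_Q = (26.8)² × (0.1174)⁴ = 718.2 × 1.902×10^-4 = 0.1366.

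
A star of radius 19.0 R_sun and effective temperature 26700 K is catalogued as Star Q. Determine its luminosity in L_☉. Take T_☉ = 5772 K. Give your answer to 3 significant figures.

1.65×10^5 L_☉

L/L_☉ = (R/R_☉)² (T/T_☉)⁴ = (19.0)² × (26700/5772)⁴
       = 361.0 × (4.626)⁴ = 361.0 × 457.9 = 1.653×10^5.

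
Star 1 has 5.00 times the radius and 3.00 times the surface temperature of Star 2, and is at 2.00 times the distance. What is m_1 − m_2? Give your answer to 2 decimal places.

L_1/L_2 = (5.00)²(3.00)⁴ = 2025.
F_1/F_2 = (L_1/L_2)/(d_1/d_2)² = 2025/4.000 = 506.2.
m_1 − m_2 = −2.5 log₁₀(506.2) = -6.76.

-6.76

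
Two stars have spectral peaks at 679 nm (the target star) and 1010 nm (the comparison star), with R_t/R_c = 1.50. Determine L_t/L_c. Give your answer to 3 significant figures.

11.0

Wien's law gives T ∝ 1/λ_max, so T_t/T_c = λ_c/λ_t = 1010/679 = 1.487.
Then L ∝ R²T⁴ gives L_t/L_c = (1.50)² × (1.487)⁴ = 2.250 × 4.896 = 11.02.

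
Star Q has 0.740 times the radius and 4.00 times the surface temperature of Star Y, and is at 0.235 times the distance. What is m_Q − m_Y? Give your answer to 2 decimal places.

-8.51

L_Q/L_Y = (0.740)²(4.00)⁴ = 140.2.
F_Q/F_Y = (L_Q/L_Y)/(d_Q/d_Y)² = 140.2/0.05522 = 2538.
m_Q − m_Y = −2.5 log₁₀(2538) = -8.51.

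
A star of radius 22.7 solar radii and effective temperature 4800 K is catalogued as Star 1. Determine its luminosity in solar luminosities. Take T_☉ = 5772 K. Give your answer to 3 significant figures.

246 solar luminosities

L/L_☉ = (R/R_☉)² (T/T_☉)⁴ = (22.7)² × (4800/5772)⁴
       = 515.3 × (0.8316)⁴ = 515.3 × 0.4783 = 246.4.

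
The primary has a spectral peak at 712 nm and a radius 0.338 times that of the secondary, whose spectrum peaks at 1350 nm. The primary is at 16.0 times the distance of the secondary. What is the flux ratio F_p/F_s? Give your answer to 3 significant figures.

Wien's law: T_p/T_s = λ_s/λ_p = 1350/712 = 1.896.
L_p/L_s = (R_p/R_s)²(T_p/T_s)⁴ = (0.338)²(1.896)⁴ = 1.477.
F_p/F_s = (L_p/L_s)/(d_p/d_s)² = 1.477/(16.0)² = 0.005768.

0.00577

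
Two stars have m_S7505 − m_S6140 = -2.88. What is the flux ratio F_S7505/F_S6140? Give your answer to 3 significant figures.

F_S7505/F_S6140 = 10^(−(m_S7505 − m_S6140)/2.5) = 10^(2.88/2.5) = 10^1.152 = 14.19.

14.2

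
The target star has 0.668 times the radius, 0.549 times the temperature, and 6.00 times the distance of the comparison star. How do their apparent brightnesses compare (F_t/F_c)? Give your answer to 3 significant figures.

0.00113

L_t/L_c = (R_t/R_c)²(T_t/T_c)⁴ = (0.668)² × (0.549)⁴ = 0.04054.
F_t/F_c = (L_t/L_c)/(d_t/d_c)² = 0.04054 / (6.00)² = 0.001126.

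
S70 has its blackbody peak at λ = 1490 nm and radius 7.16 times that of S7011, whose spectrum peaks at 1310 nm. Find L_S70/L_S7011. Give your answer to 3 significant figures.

Wien's law gives T ∝ 1/λ_max, so T_S70/T_S7011 = λ_S7011/λ_S70 = 1310/1490 = 0.8792.
Then L ∝ R²T⁴ gives L_S70/L_S7011 = (7.16)² × (0.8792)⁴ = 51.27 × 0.5975 = 30.63.

30.6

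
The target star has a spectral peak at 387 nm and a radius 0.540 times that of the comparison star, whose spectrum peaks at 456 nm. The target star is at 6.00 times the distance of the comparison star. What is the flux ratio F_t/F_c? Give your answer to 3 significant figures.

0.0156

Wien's law: T_t/T_c = λ_c/λ_t = 456/387 = 1.178.
L_t/L_c = (R_t/R_c)²(T_t/T_c)⁴ = (0.540)²(1.178)⁴ = 0.5621.
F_t/F_c = (L_t/L_c)/(d_t/d_c)² = 0.5621/(6.00)² = 0.01561.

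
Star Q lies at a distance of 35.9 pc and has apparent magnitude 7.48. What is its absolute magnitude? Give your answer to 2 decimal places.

4.70

M = m − 5 log₁₀(d/10 pc) = 7.48 − 5 log₁₀(35.9/10)
  = 7.48 − 5 × 0.555 = 7.48 − 2.78 = 4.70.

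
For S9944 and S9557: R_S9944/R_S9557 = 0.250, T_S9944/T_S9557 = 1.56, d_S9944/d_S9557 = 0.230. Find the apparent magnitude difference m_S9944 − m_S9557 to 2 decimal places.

-2.11

L_S9944/L_S9557 = (0.250)²(1.56)⁴ = 0.3702.
F_S9944/F_S9557 = (L_S9944/L_S9557)/(d_S9944/d_S9557)² = 0.3702/0.05290 = 6.997.
m_S9944 − m_S9557 = −2.5 log₁₀(6.997) = -2.11.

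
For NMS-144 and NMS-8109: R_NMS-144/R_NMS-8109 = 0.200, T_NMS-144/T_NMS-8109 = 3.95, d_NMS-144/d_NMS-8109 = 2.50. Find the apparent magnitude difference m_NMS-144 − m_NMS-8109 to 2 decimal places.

-0.48

L_NMS-144/L_NMS-8109 = (0.200)²(3.95)⁴ = 9.738.
F_NMS-144/F_NMS-8109 = (L_NMS-144/L_NMS-8109)/(d_NMS-144/d_NMS-8109)² = 9.738/6.250 = 1.558.
m_NMS-144 − m_NMS-8109 = −2.5 log₁₀(1.558) = -0.48.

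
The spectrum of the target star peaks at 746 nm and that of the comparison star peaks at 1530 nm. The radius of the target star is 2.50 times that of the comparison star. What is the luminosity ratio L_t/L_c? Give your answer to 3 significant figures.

111

Wien's law gives T ∝ 1/λ_max, so T_t/T_c = λ_c/λ_t = 1530/746 = 2.051.
Then L ∝ R²T⁴ gives L_t/L_c = (2.50)² × (2.051)⁴ = 6.250 × 17.69 = 110.6.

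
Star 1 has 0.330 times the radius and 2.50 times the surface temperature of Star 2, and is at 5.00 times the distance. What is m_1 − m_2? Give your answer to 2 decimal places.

L_1/L_2 = (0.330)²(2.50)⁴ = 4.254.
F_1/F_2 = (L_1/L_2)/(d_1/d_2)² = 4.254/25.00 = 0.1702.
m_1 − m_2 = −2.5 log₁₀(0.1702) = 1.92.

1.92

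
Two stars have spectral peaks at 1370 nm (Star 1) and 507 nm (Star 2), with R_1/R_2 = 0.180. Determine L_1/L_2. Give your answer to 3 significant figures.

Wien's law gives T ∝ 1/λ_max, so T_1/T_2 = λ_2/λ_1 = 507/1370 = 0.3701.
Then L ∝ R²T⁴ gives L_1/L_2 = (0.180)² × (0.3701)⁴ = 0.03240 × 0.01876 = 6.077×10^-4.

6.08×10^-4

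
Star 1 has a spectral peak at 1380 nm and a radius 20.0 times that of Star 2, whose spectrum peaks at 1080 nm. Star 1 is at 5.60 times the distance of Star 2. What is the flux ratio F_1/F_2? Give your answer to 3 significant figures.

Wien's law: T_1/T_2 = λ_2/λ_1 = 1080/1380 = 0.7826.
L_1/L_2 = (R_1/R_2)²(T_1/T_2)⁴ = (20.0)²(0.7826)⁴ = 150.1.
F_1/F_2 = (L_1/L_2)/(d_1/d_2)² = 150.1/(5.60)² = 4.785.

4.78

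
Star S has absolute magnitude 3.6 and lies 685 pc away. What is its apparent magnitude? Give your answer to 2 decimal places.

12.78

m = M + 5 log₁₀(d/10 pc) = 3.6 + 5 log₁₀(685/10)
  = 3.6 + 5 × 1.836 = 3.6 + 9.18 = 12.78.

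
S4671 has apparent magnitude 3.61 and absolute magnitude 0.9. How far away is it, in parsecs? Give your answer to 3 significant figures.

m − M = 5 log₁₀(d/10 pc)
3.61 − (0.9) = 2.71 = 5 log₁₀(d/10)
d = 10 × 10^(2.71/5) = 10 × 10^0.542 = 34.83 pc.

34.8 pc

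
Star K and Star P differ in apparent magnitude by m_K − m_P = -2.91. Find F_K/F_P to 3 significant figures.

F_K/F_P = 10^(−(m_K − m_P)/2.5) = 10^(2.91/2.5) = 10^1.164 = 14.59.

14.6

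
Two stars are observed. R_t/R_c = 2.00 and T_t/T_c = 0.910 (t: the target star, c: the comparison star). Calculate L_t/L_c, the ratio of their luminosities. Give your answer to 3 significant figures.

2.74

From the Stefan–Boltzmann law, L ∝ R²T⁴, so
L_t/L_c = (R_t/R_c)² (T_t/T_c)⁴ = (2.00)² × (0.910)⁴ = 4.000 × 0.6857 = 2.743.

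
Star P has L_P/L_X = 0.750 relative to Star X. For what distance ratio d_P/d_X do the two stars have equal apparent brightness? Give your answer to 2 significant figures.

0.87

Equal flux requires L_P/d_P² = L_X/d_X², so d_P/d_X = √(L_P/L_X)
= √(0.750) = 0.8660.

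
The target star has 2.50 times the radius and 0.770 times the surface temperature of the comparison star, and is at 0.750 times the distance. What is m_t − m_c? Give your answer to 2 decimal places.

L_t/L_c = (2.50)²(0.770)⁴ = 2.197.
F_t/F_c = (L_t/L_c)/(d_t/d_c)² = 2.197/0.5625 = 3.906.
m_t − m_c = −2.5 log₁₀(3.906) = -1.48.

-1.48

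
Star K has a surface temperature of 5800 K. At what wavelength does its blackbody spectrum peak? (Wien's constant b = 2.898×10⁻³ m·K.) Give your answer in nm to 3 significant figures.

500 nm

λ_max = b/T = 2.898×10⁻³ / 5800 = 5.00×10^-7 m = 499.7 nm.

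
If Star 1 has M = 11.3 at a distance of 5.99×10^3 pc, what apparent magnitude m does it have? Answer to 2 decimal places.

25.19

m = M + 5 log₁₀(d/10 pc) = 11.3 + 5 log₁₀(5.99×10^3/10)
  = 11.3 + 5 × 2.777 = 11.3 + 13.89 = 25.19.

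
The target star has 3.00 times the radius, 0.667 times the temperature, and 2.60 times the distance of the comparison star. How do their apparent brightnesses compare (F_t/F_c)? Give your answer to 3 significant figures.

L_t/L_c = (R_t/R_c)²(T_t/T_c)⁴ = (3.00)² × (0.667)⁴ = 1.781.
F_t/F_c = (L_t/L_c)/(d_t/d_c)² = 1.781 / (2.60)² = 0.2635.

0.264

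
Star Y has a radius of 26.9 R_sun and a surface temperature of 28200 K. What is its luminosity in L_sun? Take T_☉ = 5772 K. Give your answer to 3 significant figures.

L/L_☉ = (R/R_☉)² (T/T_☉)⁴ = (26.9)² × (28200/5772)⁴
       = 723.6 × (4.886)⁴ = 723.6 × 569.8 = 4.123×10^5.

4.12×10^5 L_sun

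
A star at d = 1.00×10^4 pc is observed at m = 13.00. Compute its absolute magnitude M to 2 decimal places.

-2.00

M = m − 5 log₁₀(d/10 pc) = 13.00 − 5 log₁₀(1.00×10^4/10)
  = 13.00 − 5 × 3.000 = 13.00 − 15.00 = -2.00.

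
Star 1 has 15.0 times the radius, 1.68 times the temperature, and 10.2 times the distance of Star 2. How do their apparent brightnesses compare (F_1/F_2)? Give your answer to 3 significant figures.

17.2

L_1/L_2 = (R_1/R_2)²(T_1/T_2)⁴ = (15.0)² × (1.68)⁴ = 1792.
F_1/F_2 = (L_1/L_2)/(d_1/d_2)² = 1792 / (10.2)² = 17.23.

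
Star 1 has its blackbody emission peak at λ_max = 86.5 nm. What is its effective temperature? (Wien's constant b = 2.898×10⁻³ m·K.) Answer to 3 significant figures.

T = b/λ_max = 2.898×10⁻³ / (86.5×10⁻⁹) = 3.350×10^4 K.

3.35×10^4 K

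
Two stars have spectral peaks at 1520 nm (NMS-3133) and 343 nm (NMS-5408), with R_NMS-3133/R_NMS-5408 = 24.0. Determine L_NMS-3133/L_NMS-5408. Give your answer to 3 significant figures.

1.49

Wien's law gives T ∝ 1/λ_max, so T_NMS-3133/T_NMS-5408 = λ_NMS-5408/λ_NMS-3133 = 343/1520 = 0.2257.
Then L ∝ R²T⁴ gives L_NMS-3133/L_NMS-5408 = (24.0)² × (0.2257)⁴ = 576.0 × 0.002593 = 1.494.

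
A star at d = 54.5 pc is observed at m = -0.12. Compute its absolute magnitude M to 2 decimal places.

-3.80

M = m − 5 log₁₀(d/10 pc) = -0.12 − 5 log₁₀(54.5/10)
  = -0.12 − 5 × 0.736 = -0.12 − 3.68 = -3.80.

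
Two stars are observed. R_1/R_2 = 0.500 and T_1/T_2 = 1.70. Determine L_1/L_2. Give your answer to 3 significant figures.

2.09

From the Stefan–Boltzmann law, L ∝ R²T⁴, so
L_1/L_2 = (R_1/R_2)² (T_1/T_2)⁴ = (0.500)² × (1.70)⁴ = 0.2500 × 8.352 = 2.088.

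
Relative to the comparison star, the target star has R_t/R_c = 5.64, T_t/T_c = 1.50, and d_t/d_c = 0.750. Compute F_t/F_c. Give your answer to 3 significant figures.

286

L_t/L_c = (R_t/R_c)²(T_t/T_c)⁴ = (5.64)² × (1.50)⁴ = 161.0.
F_t/F_c = (L_t/L_c)/(d_t/d_c)² = 161.0 / (0.750)² = 286.3.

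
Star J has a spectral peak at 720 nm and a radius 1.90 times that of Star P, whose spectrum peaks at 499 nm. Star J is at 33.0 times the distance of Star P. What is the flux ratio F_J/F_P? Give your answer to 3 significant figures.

Wien's law: T_J/T_P = λ_P/λ_J = 499/720 = 0.6931.
L_J/L_P = (R_J/R_P)²(T_J/T_P)⁴ = (1.90)²(0.6931)⁴ = 0.8329.
F_J/F_P = (L_J/L_P)/(d_J/d_P)² = 0.8329/(33.0)² = 7.648×10^-4.

7.65×10^-4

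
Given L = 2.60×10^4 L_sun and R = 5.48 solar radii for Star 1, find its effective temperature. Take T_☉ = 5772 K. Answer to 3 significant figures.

3.13×10^4 K

T/T_☉ = (L/L_☉)^(1/4) / (R/R_☉)^(1/2)
T = 5772 × (2.60×10^4)^(1/4) / √(5.48) = 5772 × 12.70 / 2.341 = 3.131×10^4 K.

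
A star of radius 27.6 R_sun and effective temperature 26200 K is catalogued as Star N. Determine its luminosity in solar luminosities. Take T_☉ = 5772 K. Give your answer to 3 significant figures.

L/L_☉ = (R/R_☉)² (T/T_☉)⁴ = (27.6)² × (26200/5772)⁴
       = 761.8 × (4.539)⁴ = 761.8 × 424.5 = 3.234×10^5.

3.23×10^5 solar luminosities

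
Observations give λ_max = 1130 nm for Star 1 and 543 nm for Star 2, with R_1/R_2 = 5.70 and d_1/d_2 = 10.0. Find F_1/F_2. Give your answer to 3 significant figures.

0.0173

Wien's law: T_1/T_2 = λ_2/λ_1 = 543/1130 = 0.4805.
L_1/L_2 = (R_1/R_2)²(T_1/T_2)⁴ = (5.70)²(0.4805)⁴ = 1.732.
F_1/F_2 = (L_1/L_2)/(d_1/d_2)² = 1.732/(10.0)² = 0.01732.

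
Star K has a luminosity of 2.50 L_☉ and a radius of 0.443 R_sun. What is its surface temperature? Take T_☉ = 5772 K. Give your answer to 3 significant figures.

T/T_☉ = (L/L_☉)^(1/4) / (R/R_☉)^(1/2)
T = 5772 × (2.50)^(1/4) / √(0.443) = 5772 × 1.257 / 0.6656 = 1.090×10^4 K.

1.09×10^4 K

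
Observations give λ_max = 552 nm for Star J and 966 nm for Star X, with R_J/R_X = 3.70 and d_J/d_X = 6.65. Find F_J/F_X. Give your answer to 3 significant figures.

2.90

Wien's law: T_J/T_X = λ_X/λ_J = 966/552 = 1.750.
L_J/L_X = (R_J/R_X)²(T_J/T_X)⁴ = (3.70)²(1.750)⁴ = 128.4.
F_J/F_X = (L_J/L_X)/(d_J/d_X)² = 128.4/(6.65)² = 2.903.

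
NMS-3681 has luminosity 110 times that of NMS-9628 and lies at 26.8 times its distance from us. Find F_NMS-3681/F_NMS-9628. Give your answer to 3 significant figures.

0.153

F = L/(4πd²), so F_NMS-3681/F_NMS-9628 = (L_NMS-3681/L_NMS-9628) / (d_NMS-3681/d_NMS-9628)²
= 110 / (26.8)² = 110 / 718.2 = 0.1532.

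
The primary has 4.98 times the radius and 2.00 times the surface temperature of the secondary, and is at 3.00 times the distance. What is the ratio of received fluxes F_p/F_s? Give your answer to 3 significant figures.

44.1

L_p/L_s = (R_p/R_s)²(T_p/T_s)⁴ = (4.98)² × (2.00)⁴ = 396.8.
F_p/F_s = (L_p/L_s)/(d_p/d_s)² = 396.8 / (3.00)² = 44.09.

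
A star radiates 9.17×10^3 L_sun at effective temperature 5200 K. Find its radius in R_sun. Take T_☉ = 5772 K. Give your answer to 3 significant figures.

118 R_sun

R/R_☉ = √(L/L_☉) / (T/T_☉)² = √(9.17×10^3) / (0.9009)²
       = 95.76 / 0.8116 = 118.0.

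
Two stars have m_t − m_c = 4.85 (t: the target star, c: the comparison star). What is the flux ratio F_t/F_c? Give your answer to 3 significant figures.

F_t/F_c = 10^(−(m_t − m_c)/2.5) = 10^(-4.85/2.5) = 10^-1.940 = 0.01148.

0.0115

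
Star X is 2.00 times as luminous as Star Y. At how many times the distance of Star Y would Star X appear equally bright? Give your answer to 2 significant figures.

Equal flux requires L_X/d_X² = L_Y/d_Y², so d_X/d_Y = √(L_X/L_Y)
= √(2.00) = 1.414.

1.4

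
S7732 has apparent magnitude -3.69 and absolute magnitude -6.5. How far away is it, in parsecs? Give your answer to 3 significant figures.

36.5 pc

m − M = 5 log₁₀(d/10 pc)
-3.69 − (-6.5) = 2.81 = 5 log₁₀(d/10)
d = 10 × 10^(2.81/5) = 10 × 10^0.562 = 36.48 pc.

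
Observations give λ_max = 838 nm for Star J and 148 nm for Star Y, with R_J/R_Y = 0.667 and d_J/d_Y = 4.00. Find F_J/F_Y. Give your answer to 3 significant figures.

2.71×10^-5

Wien's law: T_J/T_Y = λ_Y/λ_J = 148/838 = 0.1766.
L_J/L_Y = (R_J/R_Y)²(T_J/T_Y)⁴ = (0.667)²(0.1766)⁴ = 4.328×10^-4.
F_J/F_Y = (L_J/L_Y)/(d_J/d_Y)² = 4.328×10^-4/(4.00)² = 2.705×10^-5.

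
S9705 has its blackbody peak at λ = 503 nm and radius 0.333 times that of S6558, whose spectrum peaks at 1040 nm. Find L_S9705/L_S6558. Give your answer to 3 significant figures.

2.03

Wien's law gives T ∝ 1/λ_max, so T_S9705/T_S6558 = λ_S6558/λ_S9705 = 1040/503 = 2.068.
Then L ∝ R²T⁴ gives L_S9705/L_S6558 = (0.333)² × (2.068)⁴ = 0.1109 × 18.28 = 2.027.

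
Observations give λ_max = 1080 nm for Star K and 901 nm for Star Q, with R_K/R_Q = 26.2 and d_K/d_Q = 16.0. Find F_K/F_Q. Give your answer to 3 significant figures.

Wien's law: T_K/T_Q = λ_Q/λ_K = 901/1080 = 0.8343.
L_K/L_Q = (R_K/R_Q)²(T_K/T_Q)⁴ = (26.2)²(0.8343)⁴ = 332.5.
F_K/F_Q = (L_K/L_Q)/(d_K/d_Q)² = 332.5/(16.0)² = 1.299.

1.30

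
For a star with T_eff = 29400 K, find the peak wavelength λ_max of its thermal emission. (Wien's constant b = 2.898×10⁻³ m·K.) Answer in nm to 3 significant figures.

λ_max = b/T = 2.898×10⁻³ / 29400 = 9.86×10^-8 m = 98.57 nm.

98.6 nm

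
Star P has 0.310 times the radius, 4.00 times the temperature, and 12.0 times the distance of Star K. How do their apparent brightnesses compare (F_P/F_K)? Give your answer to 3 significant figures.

0.171

L_P/L_K = (R_P/R_K)²(T_P/T_K)⁴ = (0.310)² × (4.00)⁴ = 24.60.
F_P/F_K = (L_P/L_K)/(d_P/d_K)² = 24.60 / (12.0)² = 0.1708.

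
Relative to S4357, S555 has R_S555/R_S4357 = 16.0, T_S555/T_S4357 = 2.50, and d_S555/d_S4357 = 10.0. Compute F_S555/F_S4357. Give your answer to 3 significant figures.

L_S555/L_S4357 = (R_S555/R_S4357)²(T_S555/T_S4357)⁴ = (16.0)² × (2.50)⁴ = 1.000×10^4.
F_S555/F_S4357 = (L_S555/L_S4357)/(d_S555/d_S4357)² = 1.000×10^4 / (10.0)² = 100.0.

100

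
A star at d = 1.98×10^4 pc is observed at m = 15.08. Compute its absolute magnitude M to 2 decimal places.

-1.40

M = m − 5 log₁₀(d/10 pc) = 15.08 − 5 log₁₀(1.98×10^4/10)
  = 15.08 − 5 × 3.297 = 15.08 − 16.48 = -1.40.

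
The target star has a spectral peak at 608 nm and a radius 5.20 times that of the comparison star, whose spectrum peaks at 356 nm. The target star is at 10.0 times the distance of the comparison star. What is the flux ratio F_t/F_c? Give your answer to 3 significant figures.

Wien's law: T_t/T_c = λ_c/λ_t = 356/608 = 0.5855.
L_t/L_c = (R_t/R_c)²(T_t/T_c)⁴ = (5.20)²(0.5855)⁴ = 3.178.
F_t/F_c = (L_t/L_c)/(d_t/d_c)² = 3.178/(10.0)² = 0.03178.

0.0318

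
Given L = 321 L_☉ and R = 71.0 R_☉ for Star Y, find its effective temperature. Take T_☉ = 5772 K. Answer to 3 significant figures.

2.90×10^3 K

T/T_☉ = (L/L_☉)^(1/4) / (R/R_☉)^(1/2)
T = 5772 × (321)^(1/4) / √(71.0) = 5772 × 4.233 / 8.426 = 2900 K.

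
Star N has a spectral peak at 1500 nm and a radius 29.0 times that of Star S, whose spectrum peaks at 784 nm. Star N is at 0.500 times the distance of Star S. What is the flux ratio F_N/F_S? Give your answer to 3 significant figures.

251

Wien's law: T_N/T_S = λ_S/λ_N = 784/1500 = 0.5227.
L_N/L_S = (R_N/R_S)²(T_N/T_S)⁴ = (29.0)²(0.5227)⁴ = 62.76.
F_N/F_S = (L_N/L_S)/(d_N/d_S)² = 62.76/(0.500)² = 251.0.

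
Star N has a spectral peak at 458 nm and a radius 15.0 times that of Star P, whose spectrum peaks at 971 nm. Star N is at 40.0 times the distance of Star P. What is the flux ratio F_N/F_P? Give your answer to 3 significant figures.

2.84

Wien's law: T_N/T_P = λ_P/λ_N = 971/458 = 2.120.
L_N/L_P = (R_N/R_P)²(T_N/T_P)⁴ = (15.0)²(2.120)⁴ = 4546.
F_N/F_P = (L_N/L_P)/(d_N/d_P)² = 4546/(40.0)² = 2.841.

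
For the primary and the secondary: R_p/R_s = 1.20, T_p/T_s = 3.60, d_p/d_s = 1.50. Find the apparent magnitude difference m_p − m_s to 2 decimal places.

-5.08

L_p/L_s = (1.20)²(3.60)⁴ = 241.9.
F_p/F_s = (L_p/L_s)/(d_p/d_s)² = 241.9/2.250 = 107.5.
m_p − m_s = −2.5 log₁₀(107.5) = -5.08.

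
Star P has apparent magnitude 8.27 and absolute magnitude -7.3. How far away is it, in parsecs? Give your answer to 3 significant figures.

m − M = 5 log₁₀(d/10 pc)
8.27 − (-7.3) = 15.57 = 5 log₁₀(d/10)
d = 10 × 10^(15.57/5) = 10 × 10^3.114 = 1.300×10^4 pc.

1.30×10^4 pc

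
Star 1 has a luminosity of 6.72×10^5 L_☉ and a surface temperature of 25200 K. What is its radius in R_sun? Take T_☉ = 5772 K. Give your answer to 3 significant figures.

43.0 R_sun

R/R_☉ = √(L/L_☉) / (T/T_☉)² = √(6.72×10^5) / (4.366)²
       = 819.8 / 19.06 = 43.01.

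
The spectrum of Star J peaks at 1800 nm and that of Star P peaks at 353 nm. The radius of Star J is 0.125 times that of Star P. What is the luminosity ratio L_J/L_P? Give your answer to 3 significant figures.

2.31×10^-5

Wien's law gives T ∝ 1/λ_max, so T_J/T_P = λ_P/λ_J = 353/1800 = 0.1961.
Then L ∝ R²T⁴ gives L_J/L_P = (0.125)² × (0.1961)⁴ = 0.01562 × 0.001479 = 2.311×10^-5.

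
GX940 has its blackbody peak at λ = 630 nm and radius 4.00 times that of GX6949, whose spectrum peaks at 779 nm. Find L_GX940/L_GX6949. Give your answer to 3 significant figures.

37.4

Wien's law gives T ∝ 1/λ_max, so T_GX940/T_GX6949 = λ_GX6949/λ_GX940 = 779/630 = 1.237.
Then L ∝ R²T⁴ gives L_GX940/L_GX6949 = (4.00)² × (1.237)⁴ = 16.00 × 2.338 = 37.40.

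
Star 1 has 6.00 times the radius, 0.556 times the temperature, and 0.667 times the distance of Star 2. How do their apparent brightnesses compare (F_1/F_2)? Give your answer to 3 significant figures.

7.73

L_1/L_2 = (R_1/R_2)²(T_1/T_2)⁴ = (6.00)² × (0.556)⁴ = 3.440.
F_1/F_2 = (L_1/L_2)/(d_1/d_2)² = 3.440 / (0.667)² = 7.733.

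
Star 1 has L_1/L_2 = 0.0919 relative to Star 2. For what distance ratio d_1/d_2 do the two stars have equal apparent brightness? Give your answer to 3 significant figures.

Equal flux requires L_1/d_1² = L_2/d_2², so d_1/d_2 = √(L_1/L_2)
= √(0.0919) = 0.3032.

0.303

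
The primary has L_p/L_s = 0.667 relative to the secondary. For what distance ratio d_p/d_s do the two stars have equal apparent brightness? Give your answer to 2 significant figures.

Equal flux requires L_p/d_p² = L_s/d_s², so d_p/d_s = √(L_p/L_s)
= √(0.667) = 0.8167.

0.82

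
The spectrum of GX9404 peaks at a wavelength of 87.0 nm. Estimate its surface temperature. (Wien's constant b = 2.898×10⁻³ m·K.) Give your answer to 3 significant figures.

T = b/λ_max = 2.898×10⁻³ / (87.0×10⁻⁹) = 3.331×10^4 K.

3.33×10^4 K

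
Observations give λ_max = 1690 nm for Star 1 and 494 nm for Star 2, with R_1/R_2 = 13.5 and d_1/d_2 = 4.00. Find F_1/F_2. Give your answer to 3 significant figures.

0.0832

Wien's law: T_1/T_2 = λ_2/λ_1 = 494/1690 = 0.2923.
L_1/L_2 = (R_1/R_2)²(T_1/T_2)⁴ = (13.5)²(0.2923)⁴ = 1.331.
F_1/F_2 = (L_1/L_2)/(d_1/d_2)² = 1.331/(4.00)² = 0.08316.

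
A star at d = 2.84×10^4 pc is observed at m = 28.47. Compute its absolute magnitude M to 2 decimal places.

M = m − 5 log₁₀(d/10 pc) = 28.47 − 5 log₁₀(2.84×10^4/10)
  = 28.47 − 5 × 3.453 = 28.47 − 17.27 = 11.20.

11.20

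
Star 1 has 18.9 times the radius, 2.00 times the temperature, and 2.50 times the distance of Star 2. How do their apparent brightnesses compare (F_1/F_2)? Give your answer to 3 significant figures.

L_1/L_2 = (R_1/R_2)²(T_1/T_2)⁴ = (18.9)² × (2.00)⁴ = 5715.
F_1/F_2 = (L_1/L_2)/(d_1/d_2)² = 5715 / (2.50)² = 914.5.

914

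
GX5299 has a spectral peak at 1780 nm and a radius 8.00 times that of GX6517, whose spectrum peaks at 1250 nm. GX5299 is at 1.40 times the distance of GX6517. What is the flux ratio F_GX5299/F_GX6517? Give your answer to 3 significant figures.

Wien's law: T_GX5299/T_GX6517 = λ_GX6517/λ_GX5299 = 1250/1780 = 0.7022.
L_GX5299/L_GX6517 = (R_GX5299/R_GX6517)²(T_GX5299/T_GX6517)⁴ = (8.00)²(0.7022)⁴ = 15.56.
F_GX5299/F_GX6517 = (L_GX5299/L_GX6517)/(d_GX5299/d_GX6517)² = 15.56/(1.40)² = 7.941.

7.94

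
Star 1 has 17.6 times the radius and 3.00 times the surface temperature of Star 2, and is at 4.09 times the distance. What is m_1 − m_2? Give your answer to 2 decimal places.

-7.94

L_1/L_2 = (17.6)²(3.00)⁴ = 2.509×10^4.
F_1/F_2 = (L_1/L_2)/(d_1/d_2)² = 2.509×10^4/16.73 = 1500.
m_1 − m_2 = −2.5 log₁₀(1500) = -7.94.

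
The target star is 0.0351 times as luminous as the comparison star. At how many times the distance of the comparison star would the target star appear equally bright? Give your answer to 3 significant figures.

0.187

Equal flux requires L_t/d_t² = L_c/d_c², so d_t/d_c = √(L_t/L_c)
= √(0.0351) = 0.1873.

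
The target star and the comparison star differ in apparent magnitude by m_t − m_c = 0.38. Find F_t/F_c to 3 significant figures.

F_t/F_c = 10^(−(m_t − m_c)/2.5) = 10^(-0.38/2.5) = 10^-0.152 = 0.7047.

0.705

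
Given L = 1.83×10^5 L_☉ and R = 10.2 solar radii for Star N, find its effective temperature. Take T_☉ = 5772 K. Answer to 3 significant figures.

3.74×10^4 K

T/T_☉ = (L/L_☉)^(1/4) / (R/R_☉)^(1/2)
T = 5772 × (1.83×10^5)^(1/4) / √(10.2) = 5772 × 20.68 / 3.194 = 3.738×10^4 K.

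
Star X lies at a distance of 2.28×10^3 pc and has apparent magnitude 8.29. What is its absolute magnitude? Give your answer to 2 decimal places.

M = m − 5 log₁₀(d/10 pc) = 8.29 − 5 log₁₀(2.28×10^3/10)
  = 8.29 − 5 × 2.358 = 8.29 − 11.79 = -3.50.

-3.50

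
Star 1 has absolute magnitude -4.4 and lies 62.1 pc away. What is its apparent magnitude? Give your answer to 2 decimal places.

m = M + 5 log₁₀(d/10 pc) = -4.4 + 5 log₁₀(62.1/10)
  = -4.4 + 5 × 0.793 = -4.4 + 3.97 = -0.43.

-0.43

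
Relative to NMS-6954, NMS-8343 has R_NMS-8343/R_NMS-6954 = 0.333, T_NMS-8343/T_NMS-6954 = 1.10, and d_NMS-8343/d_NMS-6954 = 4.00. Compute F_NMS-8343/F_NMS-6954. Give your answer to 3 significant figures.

L_NMS-8343/L_NMS-6954 = (R_NMS-8343/R_NMS-6954)²(T_NMS-8343/T_NMS-6954)⁴ = (0.333)² × (1.10)⁴ = 0.1624.
F_NMS-8343/F_NMS-6954 = (L_NMS-8343/L_NMS-6954)/(d_NMS-8343/d_NMS-6954)² = 0.1624 / (4.00)² = 0.01015.

0.0101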